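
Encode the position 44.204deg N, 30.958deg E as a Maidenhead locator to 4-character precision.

KN54

Shift to the Maidenhead origin (180°W, 90°S): lon 210.96, lat 134.20.
Field (20°×10°, letters A–R): lon ⌊210.96/20⌋ = 10 → K; lat ⌊134.20/10⌋ = 13 → N.
Square (2°×1°, digits 0–9): lon ⌊10.96/2⌋ = 5; lat ⌊4.20/1⌋ = 4.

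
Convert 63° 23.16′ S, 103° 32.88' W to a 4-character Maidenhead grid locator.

Shift to the Maidenhead origin (180°W, 90°S): lon 76.45, lat 26.61.
Field: lon ⌊76.45/20⌋ = 3 → D; lat ⌊26.61/10⌋ = 2 → C.
Square: lon ⌊16.45/2⌋ = 8; lat ⌊6.61/1⌋ = 6.

DC86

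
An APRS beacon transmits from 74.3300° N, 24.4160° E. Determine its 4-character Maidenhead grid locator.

KQ24

Offset from 180°W / 90°S: lon 204.42°, lat 164.33°.
Field (20°×10°, letters A–R): 204.42/20 → 10 → K, 164.33/10 → 16 → Q; chars KQ.
Square (2°×1°, digits 0–9): 4.42/2 → 2, 4.33/1 → 4; chars 24.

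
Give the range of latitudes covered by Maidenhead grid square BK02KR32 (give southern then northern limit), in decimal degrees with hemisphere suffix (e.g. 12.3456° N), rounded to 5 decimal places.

12.71667° N, 12.72083° N

Field B=1, K=10: +1·20° lon, +10·10° lat → SW at lon -160°, lat 10°.
Square 0, 2: +0·2° lon, +2·1° lat → SW at lon -160°, lat 12°.
Subsquare k=10, r=17: +10·0.0833333° lon, +17·0.0416667° lat → SW at lon -159.167°, lat 12.7083°.
Extended square 3, 2: +3·0.00833333° lon, +2·0.00416667° lat → SW at lon -159.142°, lat 12.7167°.
Cell spans 0.00833333° lon × 0.00416667° lat.
south 12.71667° N, north 12.72083° N.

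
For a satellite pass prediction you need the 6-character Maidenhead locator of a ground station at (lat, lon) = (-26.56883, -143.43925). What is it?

BG83gk

Add 180° to longitude and 90° to latitude: 36.5608, 63.4312.
Field: 36.5608/20 → 1 → B, 63.4312/10 → 6 → G; chars BG.
Square: 16.5608/2 → 8, 3.4312/1 → 3; chars 83.
Subsquare: 0.5608/0.0833333 → 6 → g, 0.4312/0.0416667 → 10 → k; chars gk.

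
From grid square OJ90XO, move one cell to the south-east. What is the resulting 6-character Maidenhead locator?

PJ00an

Longitude subsquare x = 23; +1 → 24, wraps to 0 = a, carry into square.
Longitude square 9; +1 → 10, wraps to 0, carry into field.
Longitude field O = 14; +1 → 15 = P.
Latitude subsquare o = 14; −1 → 13 = n.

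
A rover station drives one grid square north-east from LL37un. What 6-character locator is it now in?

LL37vo

Longitude subsquare u = 20; +1 → 21 = v.
Latitude subsquare n = 13; +1 → 14 = o.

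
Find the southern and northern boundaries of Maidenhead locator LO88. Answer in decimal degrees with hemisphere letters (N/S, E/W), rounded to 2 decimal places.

Field L=11, O=14: +11·20° lon, +14·10° lat → SW at lon 40°, lat 50°.
Square 8, 8: +8·2° lon, +8·1° lat → SW at lon 56°, lat 58°.
Cell spans 2° lon × 1° lat.
south 58.00° N, north 59.00° N.

58.00° N, 59.00° N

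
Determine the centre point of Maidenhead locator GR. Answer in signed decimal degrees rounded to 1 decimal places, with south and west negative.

85.0, -50.0

Field G=6, R=17: +6·20° lon, +17·10° lat → SW at lon -60°, lat 80°.
Cell spans 20° lon × 10° lat. Centre is SW corner plus half of each.
latitude 85.0, longitude -50.0.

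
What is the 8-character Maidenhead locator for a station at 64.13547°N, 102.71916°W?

DP84pd32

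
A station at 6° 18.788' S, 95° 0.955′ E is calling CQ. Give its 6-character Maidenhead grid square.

NI73mq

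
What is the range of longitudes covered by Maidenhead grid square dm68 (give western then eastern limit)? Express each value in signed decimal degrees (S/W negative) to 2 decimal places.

-108.00, -106.00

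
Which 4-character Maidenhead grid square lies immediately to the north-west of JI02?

II93

Longitude square 0; −1 → -1, wraps to 9, carry into field.
Longitude field J = 9; −1 → 8 = I.
Latitude square 2; +1 → 3.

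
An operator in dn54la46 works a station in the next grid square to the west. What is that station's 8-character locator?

DN54la36

Longitude extended square 4; −1 → 3.
The latitude characters are unchanged.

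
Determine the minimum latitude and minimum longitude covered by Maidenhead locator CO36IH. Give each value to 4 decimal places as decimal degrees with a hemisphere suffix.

56.2917° N, 133.3333° W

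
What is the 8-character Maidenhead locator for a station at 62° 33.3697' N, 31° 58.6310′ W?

Offset from 180°W / 90°S: lon 148.02282°, lat 152.55616°.
Field: 148.02282/20 → 7 → H, 152.55616/10 → 15 → P; chars HP.
Square: 8.02282/2 → 4, 2.55616/1 → 2; chars 42.
Subsquare: 0.02282/0.0833333 → 0 → a, 0.55616/0.0416667 → 13 → n; chars an.
Extended square: 0.02282/0.00833333 → 2, 0.01450/0.00416667 → 3; chars 23.

HP42an23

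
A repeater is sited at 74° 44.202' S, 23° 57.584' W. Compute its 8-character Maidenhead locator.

Shift to the Maidenhead origin (180°W, 90°S): lon 156.04027, lat 15.26330.
Field: lon ⌊156.04027/20⌋ = 7 → H; lat ⌊15.26330/10⌋ = 1 → B.
Square: lon ⌊16.04027/2⌋ = 8; lat ⌊5.26330/1⌋ = 5.
Subsquare: lon ⌊0.04027/0.0833333⌋ = 0 → a; lat ⌊0.26330/0.0416667⌋ = 6 → g.
Extended square: lon ⌊0.04027/0.00833333⌋ = 4; lat ⌊0.01330/0.00416667⌋ = 3.

HB85ag43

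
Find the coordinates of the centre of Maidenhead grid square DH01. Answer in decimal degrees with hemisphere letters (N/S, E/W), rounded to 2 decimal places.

18.50° S, 119.00° W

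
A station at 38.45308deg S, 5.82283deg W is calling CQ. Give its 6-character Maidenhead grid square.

IF71cn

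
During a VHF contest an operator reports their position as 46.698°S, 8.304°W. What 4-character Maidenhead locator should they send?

Shift to the Maidenhead origin (180°W, 90°S): lon 171.70, lat 43.30.
Field: 171.70/20 → 8 → I, 43.30/10 → 4 → E; chars IE.
Square: 11.70/2 → 5, 3.30/1 → 3; chars 53.

IE53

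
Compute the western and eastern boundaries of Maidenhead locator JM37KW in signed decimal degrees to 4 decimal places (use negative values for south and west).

6.8333, 6.9167

Field J=9, M=12: +9·20° lon, +12·10° lat → SW at lon 0°, lat 30°.
Square 3, 7: +3·2° lon, +7·1° lat → SW at lon 6°, lat 37°.
Subsquare k=10, w=22: +10·0.0833333° lon, +22·0.0416667° lat → SW at lon 6.83333°, lat 37.9167°.
Cell spans 0.0833333° lon × 0.0416667° lat.
west 6.8333, east 6.9167.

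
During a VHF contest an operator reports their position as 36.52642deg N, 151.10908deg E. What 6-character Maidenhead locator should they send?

QM56nm

Offset from 180°W / 90°S: lon 331.1091°, lat 126.5264°.
Field: lon ⌊331.1091/20⌋ = 16 → Q; lat ⌊126.5264/10⌋ = 12 → M.
Square: lon ⌊11.1091/2⌋ = 5; lat ⌊6.5264/1⌋ = 6.
Subsquare: lon ⌊1.1091/0.0833333⌋ = 13 → n; lat ⌊0.5264/0.0416667⌋ = 12 → m.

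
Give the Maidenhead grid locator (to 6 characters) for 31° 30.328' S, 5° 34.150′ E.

JF28sl

Add 180° to longitude and 90° to latitude: 185.5692, 58.4945.
Field: 185.5692/20 → 9 → J, 58.4945/10 → 5 → F; chars JF.
Square: 5.5692/2 → 2, 8.4945/1 → 8; chars 28.
Subsquare: 1.5692/0.0833333 → 18 → s, 0.4945/0.0416667 → 11 → l; chars sl.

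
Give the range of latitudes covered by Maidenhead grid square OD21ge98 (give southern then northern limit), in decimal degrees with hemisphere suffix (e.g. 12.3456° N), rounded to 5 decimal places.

58.80000° S, 58.79583° S

Field O=14, D=3: +14·20° lon, +3·10° lat → SW at lon 100°, lat -60°.
Square 2, 1: +2·2° lon, +1·1° lat → SW at lon 104°, lat -59°.
Subsquare g=6, e=4: +6·0.0833333° lon, +4·0.0416667° lat → SW at lon 104.5°, lat -58.8333°.
Extended square 9, 8: +9·0.00833333° lon, +8·0.00416667° lat → SW at lon 104.575°, lat -58.8°.
Cell spans 0.00833333° lon × 0.00416667° lat.
south 58.80000° S, north 58.79583° S.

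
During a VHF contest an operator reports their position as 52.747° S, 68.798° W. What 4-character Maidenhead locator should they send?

FD57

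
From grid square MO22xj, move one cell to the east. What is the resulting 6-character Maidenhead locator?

Longitude subsquare x = 23; +1 → 24, wraps to 0 = a, carry into square.
Longitude square 2; +1 → 3.
The latitude characters are unchanged.

MO32aj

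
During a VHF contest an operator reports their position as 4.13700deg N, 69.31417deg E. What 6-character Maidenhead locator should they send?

Offset from 180°W / 90°S: lon 249.3142°, lat 94.1370°.
Field: 249.3142/20 → 12 → M, 94.1370/10 → 9 → J; chars MJ.
Square: 9.3142/2 → 4, 4.1370/1 → 4; chars 44.
Subsquare: 1.3142/0.0833333 → 15 → p, 0.1370/0.0416667 → 3 → d; chars pd.

MJ44pd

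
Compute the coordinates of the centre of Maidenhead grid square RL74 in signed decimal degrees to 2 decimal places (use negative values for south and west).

24.50, 175.00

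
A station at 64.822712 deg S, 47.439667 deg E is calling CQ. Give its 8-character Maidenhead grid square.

LC35re22

Shift to the Maidenhead origin (180°W, 90°S): lon 227.43967, lat 25.17729.
Field: lon ⌊227.43967/20⌋ = 11 → L; lat ⌊25.17729/10⌋ = 2 → C.
Square: lon ⌊7.43967/2⌋ = 3; lat ⌊5.17729/1⌋ = 5.
Subsquare: lon ⌊1.43967/0.0833333⌋ = 17 → r; lat ⌊0.17729/0.0416667⌋ = 4 → e.
Extended square: lon ⌊0.02300/0.00833333⌋ = 2; lat ⌊0.01062/0.00416667⌋ = 2.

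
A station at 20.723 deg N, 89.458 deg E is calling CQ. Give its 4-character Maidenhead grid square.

NL40

Add 180° to longitude and 90° to latitude: 269.46, 110.72.
Field: lon ⌊269.46/20⌋ = 13 → N; lat ⌊110.72/10⌋ = 11 → L.
Square: lon ⌊9.46/2⌋ = 4; lat ⌊0.72/1⌋ = 0.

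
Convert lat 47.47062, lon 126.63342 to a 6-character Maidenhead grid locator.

Add 180° to longitude and 90° to latitude: 306.6334, 137.4706.
Field: 306.6334/20 → 15 → P, 137.4706/10 → 13 → N; chars PN.
Square: 6.6334/2 → 3, 7.4706/1 → 7; chars 37.
Subsquare: 0.6334/0.0833333 → 7 → h, 0.4706/0.0416667 → 11 → l; chars hl.

PN37hl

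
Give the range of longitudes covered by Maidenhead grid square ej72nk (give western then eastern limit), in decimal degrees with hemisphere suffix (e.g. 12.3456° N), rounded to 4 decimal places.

Field E=4, J=9: +4·20° lon, +9·10° lat → SW at lon -100°, lat 0°.
Square 7, 2: +7·2° lon, +2·1° lat → SW at lon -86°, lat 2°.
Subsquare n=13, k=10: +13·0.0833333° lon, +10·0.0416667° lat → SW at lon -84.9167°, lat 2.41667°.
Cell spans 0.0833333° lon × 0.0416667° lat.
west 84.9167° W, east 84.8333° W.

84.9167° W, 84.8333° W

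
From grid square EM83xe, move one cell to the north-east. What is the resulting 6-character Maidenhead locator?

EM93af

Longitude subsquare x = 23; +1 → 24, wraps to 0 = a, carry into square.
Longitude square 8; +1 → 9.
Latitude subsquare e = 4; +1 → 5 = f.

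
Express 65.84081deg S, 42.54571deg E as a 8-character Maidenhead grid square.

Add 180° to longitude and 90° to latitude: 222.54571, 24.15919.
Field: 222.54571/20 → 11 → L, 24.15919/10 → 2 → C; chars LC.
Square: 2.54571/2 → 1, 4.15919/1 → 4; chars 14.
Subsquare: 0.54571/0.0833333 → 6 → g, 0.15919/0.0416667 → 3 → d; chars gd.
Extended square: 0.04571/0.00833333 → 5, 0.03419/0.00416667 → 8; chars 58.

LC14gd58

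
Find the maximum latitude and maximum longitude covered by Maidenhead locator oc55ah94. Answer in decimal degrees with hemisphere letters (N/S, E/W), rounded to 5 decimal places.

Field O=14, C=2: +14·20° lon, +2·10° lat → SW at lon 100°, lat -70°.
Square 5, 5: +5·2° lon, +5·1° lat → SW at lon 110°, lat -65°.
Subsquare a=0, h=7: +0·0.0833333° lon, +7·0.0416667° lat → SW at lon 110°, lat -64.7083°.
Extended square 9, 4: +9·0.00833333° lon, +4·0.00416667° lat → SW at lon 110.075°, lat -64.6917°.
Cell spans 0.00833333° lon × 0.00416667° lat. NE corner is SW corner plus one full cell.
latitude 64.68750° S, longitude 110.08333° E.

64.68750° S, 110.08333° E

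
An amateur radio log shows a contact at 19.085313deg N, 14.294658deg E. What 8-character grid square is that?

Offset from 180°W / 90°S: lon 194.29466°, lat 109.08531°.
Field: lon ⌊194.29466/20⌋ = 9 → J; lat ⌊109.08531/10⌋ = 10 → K.
Square: lon ⌊14.29466/2⌋ = 7; lat ⌊9.08531/1⌋ = 9.
Subsquare: lon ⌊0.29466/0.0833333⌋ = 3 → d; lat ⌊0.08531/0.0416667⌋ = 2 → c.
Extended square: lon ⌊0.04466/0.00833333⌋ = 5; lat ⌊0.00198/0.00416667⌋ = 0.

JK79dc50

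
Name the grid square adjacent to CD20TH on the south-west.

Longitude subsquare t = 19; −1 → 18 = s.
Latitude subsquare h = 7; −1 → 6 = g.

CD20sg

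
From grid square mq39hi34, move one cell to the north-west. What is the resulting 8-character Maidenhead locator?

MQ39hi25

Longitude extended square 3; −1 → 2.
Latitude extended square 4; +1 → 5.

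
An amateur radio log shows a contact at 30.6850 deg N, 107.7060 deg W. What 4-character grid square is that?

Offset from 180°W / 90°S: lon 72.29°, lat 120.69°.
Field: 72.29/20 → 3 → D, 120.69/10 → 12 → M; chars DM.
Square: 12.29/2 → 6, 0.69/1 → 0; chars 60.

DM60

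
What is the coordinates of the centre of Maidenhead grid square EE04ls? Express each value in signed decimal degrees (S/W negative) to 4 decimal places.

Field E=4, E=4: +4·20° lon, +4·10° lat → SW at lon -100°, lat -50°.
Square 0, 4: +0·2° lon, +4·1° lat → SW at lon -100°, lat -46°.
Subsquare l=11, s=18: +11·0.0833333° lon, +18·0.0416667° lat → SW at lon -99.0833°, lat -45.25°.
Cell spans 0.0833333° lon × 0.0416667° lat. Centre is SW corner plus half of each.
latitude -45.2292, longitude -99.0417.

-45.2292, -99.0417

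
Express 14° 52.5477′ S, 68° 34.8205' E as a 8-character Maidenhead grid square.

Add 180° to longitude and 90° to latitude: 248.58034, 75.12421.
Field: lon ⌊248.58034/20⌋ = 12 → M; lat ⌊75.12421/10⌋ = 7 → H.
Square: lon ⌊8.58034/2⌋ = 4; lat ⌊5.12421/1⌋ = 5.
Subsquare: lon ⌊0.58034/0.0833333⌋ = 6 → g; lat ⌊0.12421/0.0416667⌋ = 2 → c.
Extended square: lon ⌊0.08034/0.00833333⌋ = 9; lat ⌊0.04087/0.00416667⌋ = 9.

MH45gc99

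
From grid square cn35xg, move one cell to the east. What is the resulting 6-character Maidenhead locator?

CN45ag

Longitude subsquare x = 23; +1 → 24, wraps to 0 = a, carry into square.
Longitude square 3; +1 → 4.
The latitude characters are unchanged.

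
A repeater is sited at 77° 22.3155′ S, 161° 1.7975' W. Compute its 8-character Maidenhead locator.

AB92lp60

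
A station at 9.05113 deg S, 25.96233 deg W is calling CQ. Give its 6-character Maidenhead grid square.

HI70aw

Shift to the Maidenhead origin (180°W, 90°S): lon 154.0377, lat 80.9489.
Field: lon ⌊154.0377/20⌋ = 7 → H; lat ⌊80.9489/10⌋ = 8 → I.
Square: lon ⌊14.0377/2⌋ = 7; lat ⌊0.9489/1⌋ = 0.
Subsquare: lon ⌊0.0377/0.0833333⌋ = 0 → a; lat ⌊0.9489/0.0416667⌋ = 22 → w.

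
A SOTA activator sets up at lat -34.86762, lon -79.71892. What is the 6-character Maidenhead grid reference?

FF05dd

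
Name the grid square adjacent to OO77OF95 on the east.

OO77pf05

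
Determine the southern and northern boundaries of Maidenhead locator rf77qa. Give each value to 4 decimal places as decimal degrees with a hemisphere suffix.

Field R=17, F=5: +17·20° lon, +5·10° lat → SW at lon 160°, lat -40°.
Square 7, 7: +7·2° lon, +7·1° lat → SW at lon 174°, lat -33°.
Subsquare q=16, a=0: +16·0.0833333° lon, +0·0.0416667° lat → SW at lon 175.333°, lat -33°.
Cell spans 0.0833333° lon × 0.0416667° lat.
south 33.0000° S, north 32.9583° S.

33.0000° S, 32.9583° S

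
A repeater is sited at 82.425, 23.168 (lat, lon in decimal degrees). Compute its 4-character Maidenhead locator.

KR12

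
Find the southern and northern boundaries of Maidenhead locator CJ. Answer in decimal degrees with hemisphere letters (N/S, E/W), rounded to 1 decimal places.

0.0° N, 10.0° N

Field C=2, J=9: +2·20° lon, +9·10° lat → SW at lon -140°, lat 0°.
Cell spans 20° lon × 10° lat.
south 0.0° N, north 10.0° N.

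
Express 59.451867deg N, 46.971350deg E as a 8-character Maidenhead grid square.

LO39lk68

Add 180° to longitude and 90° to latitude: 226.97135, 149.45187.
Field (20°×10°, letters A–R): 226.97135/20 → 11 → L, 149.45187/10 → 14 → O; chars LO.
Square (2°×1°, digits 0–9): 6.97135/2 → 3, 9.45187/1 → 9; chars 39.
Subsquare (5′×2.5′, letters a–x): 0.97135/0.0833333 → 11 → l, 0.45187/0.0416667 → 10 → k; chars lk.
Extended square (30″×15″, digits 0–9): 0.05468/0.00833333 → 6, 0.03520/0.00416667 → 8; chars 68.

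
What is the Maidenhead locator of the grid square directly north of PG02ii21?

PG02ii22

Latitude extended square 1; +1 → 2.
The longitude characters are unchanged.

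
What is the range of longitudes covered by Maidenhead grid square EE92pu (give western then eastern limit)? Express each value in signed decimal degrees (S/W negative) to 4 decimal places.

-80.7500, -80.6667

Field E=4, E=4: +4·20° lon, +4·10° lat → SW at lon -100°, lat -50°.
Square 9, 2: +9·2° lon, +2·1° lat → SW at lon -82°, lat -48°.
Subsquare p=15, u=20: +15·0.0833333° lon, +20·0.0416667° lat → SW at lon -80.75°, lat -47.1667°.
Cell spans 0.0833333° lon × 0.0416667° lat.
west -80.7500, east -80.6667.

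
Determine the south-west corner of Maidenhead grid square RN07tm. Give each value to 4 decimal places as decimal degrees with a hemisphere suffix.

Field R=17, N=13: +17·20° lon, +13·10° lat → SW at lon 160°, lat 40°.
Square 0, 7: +0·2° lon, +7·1° lat → SW at lon 160°, lat 47°.
Subsquare t=19, m=12: +19·0.0833333° lon, +12·0.0416667° lat → SW at lon 161.583°, lat 47.5°.
latitude 47.5000° N, longitude 161.5833° E.

47.5000° N, 161.5833° E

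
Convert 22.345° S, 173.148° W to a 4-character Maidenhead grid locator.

Shift to the Maidenhead origin (180°W, 90°S): lon 6.85, lat 67.66.
Field: lon ⌊6.85/20⌋ = 0 → A; lat ⌊67.66/10⌋ = 6 → G.
Square: lon ⌊6.85/2⌋ = 3; lat ⌊7.66/1⌋ = 7.

AG37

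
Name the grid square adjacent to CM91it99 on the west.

CM91it89

Longitude extended square 9; −1 → 8.
The latitude characters are unchanged.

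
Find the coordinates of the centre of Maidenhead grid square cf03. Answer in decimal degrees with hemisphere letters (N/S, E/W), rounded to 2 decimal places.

36.50° S, 139.00° W

Field C=2, F=5: +2·20° lon, +5·10° lat → SW at lon -140°, lat -40°.
Square 0, 3: +0·2° lon, +3·1° lat → SW at lon -140°, lat -37°.
Cell spans 2° lon × 1° lat. Centre is SW corner plus half of each.
latitude 36.50° S, longitude 139.00° W.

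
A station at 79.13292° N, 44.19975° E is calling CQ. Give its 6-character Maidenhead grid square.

LQ29cd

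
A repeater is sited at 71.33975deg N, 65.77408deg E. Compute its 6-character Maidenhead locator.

Add 180° to longitude and 90° to latitude: 245.7741, 161.3397.
Field: 245.7741/20 → 12 → M, 161.3397/10 → 16 → Q; chars MQ.
Square: 5.7741/2 → 2, 1.3397/1 → 1; chars 21.
Subsquare: 1.7741/0.0833333 → 21 → v, 0.3397/0.0416667 → 8 → i; chars vi.

MQ21vi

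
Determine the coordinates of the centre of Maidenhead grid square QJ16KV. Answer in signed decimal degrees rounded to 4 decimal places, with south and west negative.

6.8958, 142.8750

Field Q=16, J=9: +16·20° lon, +9·10° lat → SW at lon 140°, lat 0°.
Square 1, 6: +1·2° lon, +6·1° lat → SW at lon 142°, lat 6°.
Subsquare k=10, v=21: +10·0.0833333° lon, +21·0.0416667° lat → SW at lon 142.833°, lat 6.875°.
Cell spans 0.0833333° lon × 0.0416667° lat. Centre is SW corner plus half of each.
latitude 6.8958, longitude 142.8750.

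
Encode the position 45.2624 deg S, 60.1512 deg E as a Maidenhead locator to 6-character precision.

ME04br

Offset from 180°W / 90°S: lon 240.1512°, lat 44.7376°.
Field: 240.1512/20 → 12 → M, 44.7376/10 → 4 → E; chars ME.
Square: 0.1512/2 → 0, 4.7376/1 → 4; chars 04.
Subsquare: 0.1512/0.0833333 → 1 → b, 0.7376/0.0416667 → 17 → r; chars br.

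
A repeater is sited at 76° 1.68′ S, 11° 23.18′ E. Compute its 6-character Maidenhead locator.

JB53qx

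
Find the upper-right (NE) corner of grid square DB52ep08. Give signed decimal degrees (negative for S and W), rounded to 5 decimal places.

-77.33750, -109.65833

Field D=3, B=1: +3·20° lon, +1·10° lat → SW at lon -120°, lat -80°.
Square 5, 2: +5·2° lon, +2·1° lat → SW at lon -110°, lat -78°.
Subsquare e=4, p=15: +4·0.0833333° lon, +15·0.0416667° lat → SW at lon -109.667°, lat -77.375°.
Extended square 0, 8: +0·0.00833333° lon, +8·0.00416667° lat → SW at lon -109.667°, lat -77.3417°.
Cell spans 0.00833333° lon × 0.00416667° lat. NE corner is SW corner plus one full cell.
latitude -77.33750, longitude -109.65833.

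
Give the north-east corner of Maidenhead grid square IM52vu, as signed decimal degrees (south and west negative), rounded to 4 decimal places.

Field I=8, M=12: +8·20° lon, +12·10° lat → SW at lon -20°, lat 30°.
Square 5, 2: +5·2° lon, +2·1° lat → SW at lon -10°, lat 32°.
Subsquare v=21, u=20: +21·0.0833333° lon, +20·0.0416667° lat → SW at lon -8.25°, lat 32.8333°.
Cell spans 0.0833333° lon × 0.0416667° lat. NE corner is SW corner plus one full cell.
latitude 32.8750, longitude -8.1667.

32.8750, -8.1667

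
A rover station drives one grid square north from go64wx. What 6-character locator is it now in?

Latitude subsquare x = 23; +1 → 24, wraps to 0 = a, carry into square.
Latitude square 4; +1 → 5.
The longitude characters are unchanged.

GO65wa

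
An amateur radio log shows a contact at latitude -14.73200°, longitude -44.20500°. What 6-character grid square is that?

GH75vg

Add 180° to longitude and 90° to latitude: 135.7950, 75.2680.
Field: 135.7950/20 → 6 → G, 75.2680/10 → 7 → H; chars GH.
Square: 15.7950/2 → 7, 5.2680/1 → 5; chars 75.
Subsquare: 1.7950/0.0833333 → 21 → v, 0.2680/0.0416667 → 6 → g; chars vg.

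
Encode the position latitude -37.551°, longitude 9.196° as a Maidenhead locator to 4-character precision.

JF42

Shift to the Maidenhead origin (180°W, 90°S): lon 189.20, lat 52.45.
Field (20°×10°, letters A–R): lon ⌊189.20/20⌋ = 9 → J; lat ⌊52.45/10⌋ = 5 → F.
Square (2°×1°, digits 0–9): lon ⌊9.20/2⌋ = 4; lat ⌊2.45/1⌋ = 2.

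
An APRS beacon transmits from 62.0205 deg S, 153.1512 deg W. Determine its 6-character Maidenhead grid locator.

Shift to the Maidenhead origin (180°W, 90°S): lon 26.8488, lat 27.9795.
Field: 26.8488/20 → 1 → B, 27.9795/10 → 2 → C; chars BC.
Square: 6.8488/2 → 3, 7.9795/1 → 7; chars 37.
Subsquare: 0.8488/0.0833333 → 10 → k, 0.9795/0.0416667 → 23 → x; chars kx.

BC37kx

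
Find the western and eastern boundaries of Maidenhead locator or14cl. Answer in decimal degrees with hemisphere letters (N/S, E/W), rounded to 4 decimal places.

102.1667° E, 102.2500° E

Field O=14, R=17: +14·20° lon, +17·10° lat → SW at lon 100°, lat 80°.
Square 1, 4: +1·2° lon, +4·1° lat → SW at lon 102°, lat 84°.
Subsquare c=2, l=11: +2·0.0833333° lon, +11·0.0416667° lat → SW at lon 102.167°, lat 84.4583°.
Cell spans 0.0833333° lon × 0.0416667° lat.
west 102.1667° E, east 102.2500° E.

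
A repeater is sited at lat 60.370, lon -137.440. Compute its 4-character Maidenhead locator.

Add 180° to longitude and 90° to latitude: 42.56, 150.37.
Field: 42.56/20 → 2 → C, 150.37/10 → 15 → P; chars CP.
Square: 2.56/2 → 1, 0.37/1 → 0; chars 10.

CP10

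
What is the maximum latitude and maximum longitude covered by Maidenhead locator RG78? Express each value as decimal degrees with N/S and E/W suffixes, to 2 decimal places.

Field R=17, G=6: +17·20° lon, +6·10° lat → SW at lon 160°, lat -30°.
Square 7, 8: +7·2° lon, +8·1° lat → SW at lon 174°, lat -22°.
Cell spans 2° lon × 1° lat. NE corner is SW corner plus one full cell.
latitude 21.00° S, longitude 176.00° E.

21.00° S, 176.00° E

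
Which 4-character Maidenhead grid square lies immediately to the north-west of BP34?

BP25

Longitude square 3; −1 → 2.
Latitude square 4; +1 → 5.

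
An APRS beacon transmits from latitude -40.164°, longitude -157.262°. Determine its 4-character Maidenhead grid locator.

Add 180° to longitude and 90° to latitude: 22.74, 49.84.
Field: lon ⌊22.74/20⌋ = 1 → B; lat ⌊49.84/10⌋ = 4 → E.
Square: lon ⌊2.74/2⌋ = 1; lat ⌊9.84/1⌋ = 9.

BE19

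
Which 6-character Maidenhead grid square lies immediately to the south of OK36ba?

Latitude subsquare a = 0; −1 → -1, wraps to 23 = x, carry into square.
Latitude square 6; −1 → 5.
The longitude characters are unchanged.

OK35bx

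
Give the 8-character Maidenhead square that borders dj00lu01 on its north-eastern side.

DJ00lu12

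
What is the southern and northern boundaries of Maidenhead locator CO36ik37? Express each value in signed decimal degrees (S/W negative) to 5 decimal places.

Field C=2, O=14: +2·20° lon, +14·10° lat → SW at lon -140°, lat 50°.
Square 3, 6: +3·2° lon, +6·1° lat → SW at lon -134°, lat 56°.
Subsquare i=8, k=10: +8·0.0833333° lon, +10·0.0416667° lat → SW at lon -133.333°, lat 56.4167°.
Extended square 3, 7: +3·0.00833333° lon, +7·0.00416667° lat → SW at lon -133.308°, lat 56.4458°.
Cell spans 0.00833333° lon × 0.00416667° lat.
south 56.44583, north 56.45000.

56.44583, 56.45000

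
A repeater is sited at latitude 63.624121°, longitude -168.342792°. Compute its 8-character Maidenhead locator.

AP53to89

Offset from 180°W / 90°S: lon 11.65721°, lat 153.62412°.
Field: lon ⌊11.65721/20⌋ = 0 → A; lat ⌊153.62412/10⌋ = 15 → P.
Square: lon ⌊11.65721/2⌋ = 5; lat ⌊3.62412/1⌋ = 3.
Subsquare: lon ⌊1.65721/0.0833333⌋ = 19 → t; lat ⌊0.62412/0.0416667⌋ = 14 → o.
Extended square: lon ⌊0.07387/0.00833333⌋ = 8; lat ⌊0.04079/0.00416667⌋ = 9.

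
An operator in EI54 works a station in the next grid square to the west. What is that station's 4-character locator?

EI44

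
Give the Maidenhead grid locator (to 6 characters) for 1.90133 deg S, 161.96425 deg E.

Add 180° to longitude and 90° to latitude: 341.9642, 88.0987.
Field: 341.9642/20 → 17 → R, 88.0987/10 → 8 → I; chars RI.
Square: 1.9642/2 → 0, 8.0987/1 → 8; chars 08.
Subsquare: 1.9642/0.0833333 → 23 → x, 0.0987/0.0416667 → 2 → c; chars xc.

RI08xc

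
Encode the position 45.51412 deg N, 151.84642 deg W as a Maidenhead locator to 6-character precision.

BN45bm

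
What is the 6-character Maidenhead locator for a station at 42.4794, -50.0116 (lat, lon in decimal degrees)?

Offset from 180°W / 90°S: lon 129.9884°, lat 132.4794°.
Field: 129.9884/20 → 6 → G, 132.4794/10 → 13 → N; chars GN.
Square: 9.9884/2 → 4, 2.4794/1 → 2; chars 42.
Subsquare: 1.9884/0.0833333 → 23 → x, 0.4794/0.0416667 → 11 → l; chars xl.

GN42xl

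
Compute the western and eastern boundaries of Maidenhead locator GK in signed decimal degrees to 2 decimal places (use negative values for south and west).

-60.00, -40.00

Field G=6, K=10: +6·20° lon, +10·10° lat → SW at lon -60°, lat 10°.
Cell spans 20° lon × 10° lat.
west -60.00, east -40.00.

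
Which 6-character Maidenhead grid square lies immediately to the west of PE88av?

PE78xv

Longitude subsquare a = 0; −1 → -1, wraps to 23 = x, carry into square.
Longitude square 8; −1 → 7.
The latitude characters are unchanged.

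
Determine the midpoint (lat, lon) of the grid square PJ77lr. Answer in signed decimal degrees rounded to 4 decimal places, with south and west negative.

Field P=15, J=9: +15·20° lon, +9·10° lat → SW at lon 120°, lat 0°.
Square 7, 7: +7·2° lon, +7·1° lat → SW at lon 134°, lat 7°.
Subsquare l=11, r=17: +11·0.0833333° lon, +17·0.0416667° lat → SW at lon 134.917°, lat 7.70833°.
Cell spans 0.0833333° lon × 0.0416667° lat. Centre is SW corner plus half of each.
latitude 7.7292, longitude 134.9583.

7.7292, 134.9583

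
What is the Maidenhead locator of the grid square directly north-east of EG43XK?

EG53al

Longitude subsquare x = 23; +1 → 24, wraps to 0 = a, carry into square.
Longitude square 4; +1 → 5.
Latitude subsquare k = 10; +1 → 11 = l.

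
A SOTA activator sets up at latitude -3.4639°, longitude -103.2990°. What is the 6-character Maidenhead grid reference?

Offset from 180°W / 90°S: lon 76.7010°, lat 86.5361°.
Field: lon ⌊76.7010/20⌋ = 3 → D; lat ⌊86.5361/10⌋ = 8 → I.
Square: lon ⌊16.7010/2⌋ = 8; lat ⌊6.5361/1⌋ = 6.
Subsquare: lon ⌊0.7010/0.0833333⌋ = 8 → i; lat ⌊0.5361/0.0416667⌋ = 12 → m.

DI86im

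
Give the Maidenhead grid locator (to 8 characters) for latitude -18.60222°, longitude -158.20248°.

Shift to the Maidenhead origin (180°W, 90°S): lon 21.79752, lat 71.39778.
Field: lon ⌊21.79752/20⌋ = 1 → B; lat ⌊71.39778/10⌋ = 7 → H.
Square: lon ⌊1.79752/2⌋ = 0; lat ⌊1.39778/1⌋ = 1.
Subsquare: lon ⌊1.79752/0.0833333⌋ = 21 → v; lat ⌊0.39778/0.0416667⌋ = 9 → j.
Extended square: lon ⌊0.04752/0.00833333⌋ = 5; lat ⌊0.02278/0.00416667⌋ = 5.

BH01vj55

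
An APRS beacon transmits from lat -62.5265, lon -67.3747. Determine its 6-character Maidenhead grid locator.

FC67hl

Shift to the Maidenhead origin (180°W, 90°S): lon 112.6253, lat 27.4735.
Field: lon ⌊112.6253/20⌋ = 5 → F; lat ⌊27.4735/10⌋ = 2 → C.
Square: lon ⌊12.6253/2⌋ = 6; lat ⌊7.4735/1⌋ = 7.
Subsquare: lon ⌊0.6253/0.0833333⌋ = 7 → h; lat ⌊0.4735/0.0416667⌋ = 11 → l.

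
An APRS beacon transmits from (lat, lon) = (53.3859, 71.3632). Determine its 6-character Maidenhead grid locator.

MO53qj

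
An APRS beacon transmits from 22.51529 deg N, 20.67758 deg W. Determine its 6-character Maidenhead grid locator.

HL92pm

Add 180° to longitude and 90° to latitude: 159.3224, 112.5153.
Field: lon ⌊159.3224/20⌋ = 7 → H; lat ⌊112.5153/10⌋ = 11 → L.
Square: lon ⌊19.3224/2⌋ = 9; lat ⌊2.5153/1⌋ = 2.
Subsquare: lon ⌊1.3224/0.0833333⌋ = 15 → p; lat ⌊0.5153/0.0416667⌋ = 12 → m.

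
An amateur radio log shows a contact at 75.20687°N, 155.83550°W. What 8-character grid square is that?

BQ25be99

Shift to the Maidenhead origin (180°W, 90°S): lon 24.16450, lat 165.20687.
Field: 24.16450/20 → 1 → B, 165.20687/10 → 16 → Q; chars BQ.
Square: 4.16450/2 → 2, 5.20687/1 → 5; chars 25.
Subsquare: 0.16450/0.0833333 → 1 → b, 0.20687/0.0416667 → 4 → e; chars be.
Extended square: 0.08117/0.00833333 → 9, 0.04020/0.00416667 → 9; chars 99.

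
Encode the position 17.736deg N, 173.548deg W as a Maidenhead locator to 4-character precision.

AK37

Shift to the Maidenhead origin (180°W, 90°S): lon 6.45, lat 107.74.
Field: lon ⌊6.45/20⌋ = 0 → A; lat ⌊107.74/10⌋ = 10 → K.
Square: lon ⌊6.45/2⌋ = 3; lat ⌊7.74/1⌋ = 7.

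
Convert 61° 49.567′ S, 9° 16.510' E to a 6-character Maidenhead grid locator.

JC48pe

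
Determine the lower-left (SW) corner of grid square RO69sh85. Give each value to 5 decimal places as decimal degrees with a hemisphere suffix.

59.31250° N, 173.56667° E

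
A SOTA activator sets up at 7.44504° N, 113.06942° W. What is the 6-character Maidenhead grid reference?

Shift to the Maidenhead origin (180°W, 90°S): lon 66.9306, lat 97.4450.
Field: 66.9306/20 → 3 → D, 97.4450/10 → 9 → J; chars DJ.
Square: 6.9306/2 → 3, 7.4450/1 → 7; chars 37.
Subsquare: 0.9306/0.0833333 → 11 → l, 0.4450/0.0416667 → 10 → k; chars lk.

DJ37lk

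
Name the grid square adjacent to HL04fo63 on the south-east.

HL04fo72

Longitude extended square 6; +1 → 7.
Latitude extended square 3; −1 → 2.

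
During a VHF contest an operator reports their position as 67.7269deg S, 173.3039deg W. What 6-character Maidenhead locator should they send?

AC32ig

Add 180° to longitude and 90° to latitude: 6.6961, 22.2731.
Field: 6.6961/20 → 0 → A, 22.2731/10 → 2 → C; chars AC.
Square: 6.6961/2 → 3, 2.2731/1 → 2; chars 32.
Subsquare: 0.6961/0.0833333 → 8 → i, 0.2731/0.0416667 → 6 → g; chars ig.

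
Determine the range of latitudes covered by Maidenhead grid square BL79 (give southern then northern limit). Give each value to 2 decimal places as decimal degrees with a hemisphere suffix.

29.00° N, 30.00° N

Field B=1, L=11: +1·20° lon, +11·10° lat → SW at lon -160°, lat 20°.
Square 7, 9: +7·2° lon, +9·1° lat → SW at lon -146°, lat 29°.
Cell spans 2° lon × 1° lat.
south 29.00° N, north 30.00° N.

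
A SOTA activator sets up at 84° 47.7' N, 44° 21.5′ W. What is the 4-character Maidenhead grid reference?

GR74

Shift to the Maidenhead origin (180°W, 90°S): lon 135.64, lat 174.80.
Field (20°×10°, letters A–R): lon ⌊135.64/20⌋ = 6 → G; lat ⌊174.80/10⌋ = 17 → R.
Square (2°×1°, digits 0–9): lon ⌊15.64/2⌋ = 7; lat ⌊4.80/1⌋ = 4.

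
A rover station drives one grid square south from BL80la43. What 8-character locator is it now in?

Latitude extended square 3; −1 → 2.
The longitude characters are unchanged.

BL80la42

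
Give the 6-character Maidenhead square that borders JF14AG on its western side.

JF04xg

Longitude subsquare a = 0; −1 → -1, wraps to 23 = x, carry into square.
Longitude square 1; −1 → 0.
The latitude characters are unchanged.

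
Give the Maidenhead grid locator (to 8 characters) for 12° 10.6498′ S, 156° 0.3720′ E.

Offset from 180°W / 90°S: lon 336.00620°, lat 77.82250°.
Field (20°×10°, letters A–R): lon ⌊336.00620/20⌋ = 16 → Q; lat ⌊77.82250/10⌋ = 7 → H.
Square (2°×1°, digits 0–9): lon ⌊16.00620/2⌋ = 8; lat ⌊7.82250/1⌋ = 7.
Subsquare (5′×2.5′, letters a–x): lon ⌊0.00620/0.0833333⌋ = 0 → a; lat ⌊0.82250/0.0416667⌋ = 19 → t.
Extended square (30″×15″, digits 0–9): lon ⌊0.00620/0.00833333⌋ = 0; lat ⌊0.03084/0.00416667⌋ = 7.

QH87at07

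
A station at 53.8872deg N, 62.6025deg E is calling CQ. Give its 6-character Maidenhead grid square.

Add 180° to longitude and 90° to latitude: 242.6025, 143.8872.
Field (20°×10°, letters A–R): lon ⌊242.6025/20⌋ = 12 → M; lat ⌊143.8872/10⌋ = 14 → O.
Square (2°×1°, digits 0–9): lon ⌊2.6025/2⌋ = 1; lat ⌊3.8872/1⌋ = 3.
Subsquare (5′×2.5′, letters a–x): lon ⌊0.6025/0.0833333⌋ = 7 → h; lat ⌊0.8872/0.0416667⌋ = 21 → v.

MO13hv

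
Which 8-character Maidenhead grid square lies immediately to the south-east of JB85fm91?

JB85gm00

Longitude extended square 9; +1 → 10, wraps to 0, carry into subsquare.
Longitude subsquare f = 5; +1 → 6 = g.
Latitude extended square 1; −1 → 0.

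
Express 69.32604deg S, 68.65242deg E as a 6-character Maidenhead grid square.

MC40hq

Offset from 180°W / 90°S: lon 248.6524°, lat 20.6740°.
Field: lon ⌊248.6524/20⌋ = 12 → M; lat ⌊20.6740/10⌋ = 2 → C.
Square: lon ⌊8.6524/2⌋ = 4; lat ⌊0.6740/1⌋ = 0.
Subsquare: lon ⌊0.6524/0.0833333⌋ = 7 → h; lat ⌊0.6740/0.0416667⌋ = 16 → q.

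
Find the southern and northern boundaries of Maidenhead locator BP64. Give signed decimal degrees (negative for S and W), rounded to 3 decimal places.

Field B=1, P=15: +1·20° lon, +15·10° lat → SW at lon -160°, lat 60°.
Square 6, 4: +6·2° lon, +4·1° lat → SW at lon -148°, lat 64°.
Cell spans 2° lon × 1° lat.
south 64.000, north 65.000.

64.000, 65.000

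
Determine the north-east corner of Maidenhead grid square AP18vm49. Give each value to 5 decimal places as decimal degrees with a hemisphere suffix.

Field A=0, P=15: +0·20° lon, +15·10° lat → SW at lon -180°, lat 60°.
Square 1, 8: +1·2° lon, +8·1° lat → SW at lon -178°, lat 68°.
Subsquare v=21, m=12: +21·0.0833333° lon, +12·0.0416667° lat → SW at lon -176.25°, lat 68.5°.
Extended square 4, 9: +4·0.00833333° lon, +9·0.00416667° lat → SW at lon -176.217°, lat 68.5375°.
Cell spans 0.00833333° lon × 0.00416667° lat. NE corner is SW corner plus one full cell.
latitude 68.54167° N, longitude 176.20833° W.

68.54167° N, 176.20833° W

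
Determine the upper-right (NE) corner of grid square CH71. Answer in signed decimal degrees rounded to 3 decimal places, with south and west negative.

-18.000, -124.000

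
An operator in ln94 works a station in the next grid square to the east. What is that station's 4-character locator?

MN04

Longitude square 9; +1 → 10, wraps to 0, carry into field.
Longitude field L = 11; +1 → 12 = M.
The latitude characters are unchanged.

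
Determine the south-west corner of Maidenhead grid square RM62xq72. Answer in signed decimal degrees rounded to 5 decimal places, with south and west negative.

32.67500, 173.97500

Field R=17, M=12: +17·20° lon, +12·10° lat → SW at lon 160°, lat 30°.
Square 6, 2: +6·2° lon, +2·1° lat → SW at lon 172°, lat 32°.
Subsquare x=23, q=16: +23·0.0833333° lon, +16·0.0416667° lat → SW at lon 173.917°, lat 32.6667°.
Extended square 7, 2: +7·0.00833333° lon, +2·0.00416667° lat → SW at lon 173.975°, lat 32.675°.
latitude 32.67500, longitude 173.97500.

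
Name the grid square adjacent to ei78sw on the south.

Latitude subsquare w = 22; −1 → 21 = v.
The longitude characters are unchanged.

EI78sv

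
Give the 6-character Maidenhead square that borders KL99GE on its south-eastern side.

KL99hd

Longitude subsquare g = 6; +1 → 7 = h.
Latitude subsquare e = 4; −1 → 3 = d.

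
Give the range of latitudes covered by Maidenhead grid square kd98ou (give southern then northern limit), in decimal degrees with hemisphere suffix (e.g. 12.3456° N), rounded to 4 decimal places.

Field K=10, D=3: +10·20° lon, +3·10° lat → SW at lon 20°, lat -60°.
Square 9, 8: +9·2° lon, +8·1° lat → SW at lon 38°, lat -52°.
Subsquare o=14, u=20: +14·0.0833333° lon, +20·0.0416667° lat → SW at lon 39.1667°, lat -51.1667°.
Cell spans 0.0833333° lon × 0.0416667° lat.
south 51.1667° S, north 51.1250° S.

51.1667° S, 51.1250° S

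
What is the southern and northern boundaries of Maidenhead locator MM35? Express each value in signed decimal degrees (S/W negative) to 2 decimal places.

35.00, 36.00

Field M=12, M=12: +12·20° lon, +12·10° lat → SW at lon 60°, lat 30°.
Square 3, 5: +3·2° lon, +5·1° lat → SW at lon 66°, lat 35°.
Cell spans 2° lon × 1° lat.
south 35.00, north 36.00.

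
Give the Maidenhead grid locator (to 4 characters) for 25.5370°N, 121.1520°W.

Offset from 180°W / 90°S: lon 58.85°, lat 115.54°.
Field (20°×10°, letters A–R): lon ⌊58.85/20⌋ = 2 → C; lat ⌊115.54/10⌋ = 11 → L.
Square (2°×1°, digits 0–9): lon ⌊18.85/2⌋ = 9; lat ⌊5.54/1⌋ = 5.

CL95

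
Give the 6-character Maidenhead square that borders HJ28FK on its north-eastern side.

HJ28gl

Longitude subsquare f = 5; +1 → 6 = g.
Latitude subsquare k = 10; +1 → 11 = l.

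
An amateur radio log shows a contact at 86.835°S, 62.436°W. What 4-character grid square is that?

Shift to the Maidenhead origin (180°W, 90°S): lon 117.56, lat 3.17.
Field (20°×10°, letters A–R): lon ⌊117.56/20⌋ = 5 → F; lat ⌊3.17/10⌋ = 0 → A.
Square (2°×1°, digits 0–9): lon ⌊17.56/2⌋ = 8; lat ⌊3.17/1⌋ = 3.

FA83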